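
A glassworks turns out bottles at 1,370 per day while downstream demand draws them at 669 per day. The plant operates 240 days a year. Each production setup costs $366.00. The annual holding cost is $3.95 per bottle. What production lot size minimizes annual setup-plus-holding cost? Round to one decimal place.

Annual demand D = 669 × 240 = 160,560.
Production build-up factor (1 − d/p) = 1 − 669/1,370 = 0.5117.
Q* = √(2DS / (H(1 − d/p))) = √(2 × 160,560 × 366 / (3.95 × 0.5117)).
= √(117,529,920 / 2.0211) ≈ 7625.651.

Q* ≈ 7,625.7 bottles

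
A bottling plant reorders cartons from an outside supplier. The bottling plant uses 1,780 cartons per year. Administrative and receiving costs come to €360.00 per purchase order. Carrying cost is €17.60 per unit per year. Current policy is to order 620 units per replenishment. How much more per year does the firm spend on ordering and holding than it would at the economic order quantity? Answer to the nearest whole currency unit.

EOQ = √(2DS/H) = √(2 × 1,780 × 360 / 17.6) ≈ 269.85.
Cost at Q* = (D/Q*)S + (Q*/2)H = √(2DSH) ≈ €4,749.33.
Cost at Q = 620: (1,780/620)×360 + (620/2)×17.6 = €1,033.55 + €5,456.00 = €6,489.55.
Excess = €6,489.55 − €4,749.33 = €1,740.22.

Extra cost ≈ €1,740 per year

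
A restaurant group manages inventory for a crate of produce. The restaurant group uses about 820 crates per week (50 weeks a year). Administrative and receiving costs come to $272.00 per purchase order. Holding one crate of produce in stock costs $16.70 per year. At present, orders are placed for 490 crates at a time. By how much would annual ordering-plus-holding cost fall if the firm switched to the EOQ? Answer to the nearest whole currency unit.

Extra cost ≈ $7,551 per year

Annual demand D = 820 × 50 = 41,000.
EOQ = √(2DS/H) = √(2 × 41,000 × 272 / 16.7) ≈ 1155.67.
Cost at Q* = (D/Q*)S + (Q*/2)H = √(2DSH) ≈ $19,299.66.
Cost at Q = 490: (41,000/490)×272 + (490/2)×16.7 = $22,759.18 + $4,091.50 = $26,850.68.
Excess = $26,850.68 − $19,299.66 = $7,551.03.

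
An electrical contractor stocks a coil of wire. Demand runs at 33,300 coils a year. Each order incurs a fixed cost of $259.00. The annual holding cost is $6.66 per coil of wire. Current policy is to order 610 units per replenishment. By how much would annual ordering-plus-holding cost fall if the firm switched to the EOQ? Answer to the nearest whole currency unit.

Extra cost ≈ $5,452 per year

EOQ = √(2DS/H) = √(2 × 33,300 × 259 / 6.66) ≈ 1609.35.
Cost at Q* = (D/Q*)S + (Q*/2)H = √(2DSH) ≈ $10,718.26.
Cost at Q = 610: (33,300/610)×259 + (610/2)×6.66 = $14,138.85 + $2,031.30 = $16,170.15.
Excess = $16,170.15 − $10,718.26 = $5,451.90.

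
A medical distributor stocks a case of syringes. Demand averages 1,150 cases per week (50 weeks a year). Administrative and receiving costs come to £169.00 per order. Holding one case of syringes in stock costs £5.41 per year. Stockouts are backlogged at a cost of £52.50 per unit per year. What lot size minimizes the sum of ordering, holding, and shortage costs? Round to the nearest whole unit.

Annual demand D = 1,150 × 50 = 57,500.
With planned backorders, Q* = √(2DS/H) · √((H+B)/B).
√(2DS/H) = √(2 × 57,500 × 169 / 5.41) = 1895.368.
√((H+B)/B) = √((5.41+52.5)/52.5) = 1.0503.
Q* ≈ 1990.631.

Q* ≈ 1,991 cases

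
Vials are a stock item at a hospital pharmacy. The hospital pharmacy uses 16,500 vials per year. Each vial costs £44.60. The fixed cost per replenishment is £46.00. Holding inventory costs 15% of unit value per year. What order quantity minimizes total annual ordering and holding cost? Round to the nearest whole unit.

Holding cost H = 0.15 × £44.60 = £6.6900 per unit per year.
EOQ = √(2DS / H) = √(2 × 16,500 × 46 / 6.69).
= √(1,518,000 / 6.69) = √226,905.8296 ≈ 476.346.

Q* ≈ 476 vials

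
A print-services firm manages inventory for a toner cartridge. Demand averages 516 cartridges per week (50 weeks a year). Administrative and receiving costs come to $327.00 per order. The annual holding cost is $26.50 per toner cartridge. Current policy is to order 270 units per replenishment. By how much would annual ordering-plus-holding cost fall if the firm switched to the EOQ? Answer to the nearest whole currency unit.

Extra cost ≈ $13,678 per year

Annual demand D = 516 × 50 = 25,800.
EOQ = √(2DS/H) = √(2 × 25,800 × 327 / 26.5) ≈ 797.95.
Cost at Q* = (D/Q*)S + (Q*/2)H = √(2DSH) ≈ $21,145.68.
Cost at Q = 270: (25,800/270)×327 + (270/2)×26.5 = $31,246.67 + $3,577.50 = $34,824.17.
Excess = $34,824.17 − $21,145.68 = $13,678.49.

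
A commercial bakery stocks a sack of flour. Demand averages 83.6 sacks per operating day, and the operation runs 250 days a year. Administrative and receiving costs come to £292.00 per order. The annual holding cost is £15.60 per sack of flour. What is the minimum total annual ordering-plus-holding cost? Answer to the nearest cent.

TC* ≈ £13,798.82

Annual demand D = 83.6 × 250 = 20,900.
EOQ = √(2DS/H) = √(2 × 20,900 × 292 / 15.6) ≈ 884.54.
At the optimum the two cost components are equal, so total cost = 2·(Q*/2)H = Q*·H.
Minimum total = √(2DSH) = √(2 × 20,900 × 292 × 15.6) ≈ 13798.817.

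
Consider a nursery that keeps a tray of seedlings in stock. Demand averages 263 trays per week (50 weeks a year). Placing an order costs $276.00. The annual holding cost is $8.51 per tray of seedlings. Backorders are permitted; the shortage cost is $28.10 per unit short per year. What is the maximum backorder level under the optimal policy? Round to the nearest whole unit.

Annual demand D = 263 × 50 = 13,150.
With planned backorders, Q* = √(2DS/H) · √((H+B)/B).
√(2DS/H) = √(2 × 13,150 × 276 / 8.51) = 923.565.
√((H+B)/B) = √((8.51+28.1)/28.1) = 1.1414.
Q* ≈ 1054.179.
S* = Q* · H/(H+B) = 1054.179 × 8.51/36.61 ≈ 245.044.

S* ≈ 245 trays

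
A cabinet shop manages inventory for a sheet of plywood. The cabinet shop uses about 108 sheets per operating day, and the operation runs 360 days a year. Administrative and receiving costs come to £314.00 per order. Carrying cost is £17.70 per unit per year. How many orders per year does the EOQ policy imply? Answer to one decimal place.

N ≈ 33.1 orders per year

Annual demand D = 108 × 360 = 38,880.
EOQ = √(2DS/H) = √(2 × 38,880 × 314 / 17.7) ≈ 1174.51.
Orders per year = D / Q* = 38,880 / 1174.51 ≈ 33.103.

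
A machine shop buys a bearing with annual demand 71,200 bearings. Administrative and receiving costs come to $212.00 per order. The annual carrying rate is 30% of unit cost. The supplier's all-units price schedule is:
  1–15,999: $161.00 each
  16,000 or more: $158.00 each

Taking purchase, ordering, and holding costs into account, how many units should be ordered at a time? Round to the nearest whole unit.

Q* ≈ 791 bearings

Holding cost per unit per year at price C is H = 0.30·C.
Candidates are each tier's EOQ (if it falls in that tier) and each price-break quantity.
EOQ at $161.00 = 790.6 (feasible in tier 1): TC = 71,200×$161.00 + (71,200/790.6)×212 + (790.6/2)×0.30×$161.00 = $11,501,385.32.
EOQ at $158.00 = 798.1 < 16000, so use break Q=16000: TC = 71,200×$158.00 + (71,200/16000.0)×212 + (16000.0/2)×0.30×$158.00 = $11,629,743.40.
Lowest total cost is $11,501,385.32 at Q = 790.6.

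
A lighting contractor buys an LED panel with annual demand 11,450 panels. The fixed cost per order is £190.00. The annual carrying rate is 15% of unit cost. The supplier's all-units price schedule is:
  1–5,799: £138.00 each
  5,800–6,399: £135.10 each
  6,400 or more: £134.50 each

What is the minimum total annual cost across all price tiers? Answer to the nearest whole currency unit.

TC* ≈ £1,589,590

Holding cost per unit per year at price C is H = 0.15·C.
Evaluate total cost at each tier's feasible EOQ or, if the EOQ is below the tier, at the tier's minimum quantity.
EOQ at £138.00 = 458.5 (feasible in tier 1): TC = 11,450×£138.00 + (11,450/458.5)×190 + (458.5/2)×0.15×£138.00 = £1,589,590.30.
EOQ at £135.10 = 463.4 < 5800, so use break Q=5800: TC = 11,450×£135.10 + (11,450/5800.0)×190 + (5800.0/2)×0.15×£135.10 = £1,606,038.59.
EOQ at £134.50 = 464.4 < 6400, so use break Q=6400: TC = 11,450×£134.50 + (11,450/6400.0)×190 + (6400.0/2)×0.15×£134.50 = £1,604,924.92.
Lowest total cost among the candidates is at Q = 458.5.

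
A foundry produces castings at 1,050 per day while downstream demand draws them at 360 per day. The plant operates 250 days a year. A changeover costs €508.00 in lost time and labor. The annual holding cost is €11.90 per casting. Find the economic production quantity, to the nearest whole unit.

Annual demand D = 360 × 250 = 90,000.
Production build-up factor (1 − d/p) = 1 − 360/1,050 = 0.6571.
Q* = √(2DS / (H(1 − d/p))) = √(2 × 90,000 × 508 / (11.9 × 0.6571)).
= √(91,440,000 / 7.82) ≈ 3419.517.

Q* ≈ 3,420 castings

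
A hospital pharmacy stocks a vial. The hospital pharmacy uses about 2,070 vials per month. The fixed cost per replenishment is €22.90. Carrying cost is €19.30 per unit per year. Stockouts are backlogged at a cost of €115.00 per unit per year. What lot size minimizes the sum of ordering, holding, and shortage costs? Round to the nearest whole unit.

Annual demand D = 2,070 × 12 = 24,840.
With planned backorders, Q* = √(2DS/H) · √((H+B)/B).
√(2DS/H) = √(2 × 24,840 × 22.9 / 19.3) = 242.789.
√((H+B)/B) = √((19.3+115)/115) = 1.0807.
Q* ≈ 262.373.

Q* ≈ 262 vials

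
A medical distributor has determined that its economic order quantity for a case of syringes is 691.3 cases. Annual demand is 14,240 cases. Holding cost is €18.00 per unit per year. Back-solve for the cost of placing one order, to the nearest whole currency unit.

Squaring Q* = √(2DS/H) gives Q*² = 2DS/H.
From Q* = √(2DS/H): S = Q*²H / (2D) = 691.3² × 18 / (2 × 14,240) = 302.0408.

S ≈ €302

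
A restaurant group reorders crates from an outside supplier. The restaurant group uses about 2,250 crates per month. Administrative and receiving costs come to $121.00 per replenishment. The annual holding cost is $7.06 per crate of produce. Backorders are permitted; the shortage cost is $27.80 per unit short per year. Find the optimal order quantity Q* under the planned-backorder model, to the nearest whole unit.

Annual demand D = 2,250 × 12 = 27,000.
With planned backorders, Q* = √(2DS/H) · √((H+B)/B).
√(2DS/H) = √(2 × 27,000 × 121 / 7.06) = 962.027.
√((H+B)/B) = √((7.06+27.8)/27.8) = 1.1198.
Q* ≈ 1077.280.

Q* ≈ 1,077 crates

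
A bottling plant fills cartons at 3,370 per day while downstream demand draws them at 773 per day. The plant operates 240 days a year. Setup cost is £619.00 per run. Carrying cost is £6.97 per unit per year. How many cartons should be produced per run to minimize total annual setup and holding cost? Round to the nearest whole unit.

Q* ≈ 6,539 cartons

Annual demand D = 773 × 240 = 185,520.
Production build-up factor (1 − d/p) = 1 − 773/3,370 = 0.7706.
Q* = √(2DS / (H(1 − d/p))) = √(2 × 185,520 × 619 / (6.97 × 0.7706)).
= √(229,673,760 / 5.3712) ≈ 6539.104.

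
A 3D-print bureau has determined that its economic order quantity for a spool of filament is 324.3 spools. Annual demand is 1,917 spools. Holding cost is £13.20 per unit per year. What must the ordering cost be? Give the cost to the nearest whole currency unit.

Invert the EOQ relation Q*² = 2DS/H.
From Q* = √(2DS/H): S = Q*²H / (2D) = 324.3² × 13.2 / (2 × 1,917) = 362.0893.

S ≈ £362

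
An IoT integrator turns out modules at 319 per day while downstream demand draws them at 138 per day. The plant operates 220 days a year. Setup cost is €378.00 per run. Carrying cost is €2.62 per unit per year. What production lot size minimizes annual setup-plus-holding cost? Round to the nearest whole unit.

Annual demand D = 138 × 220 = 30,360.
Production build-up factor (1 − d/p) = 1 − 138/319 = 0.5674.
Q* = √(2DS / (H(1 − d/p))) = √(2 × 30,360 × 378 / (2.62 × 0.5674)).
= √(22,952,160 / 1.4866) ≈ 3929.318.

Q* ≈ 3,929 modules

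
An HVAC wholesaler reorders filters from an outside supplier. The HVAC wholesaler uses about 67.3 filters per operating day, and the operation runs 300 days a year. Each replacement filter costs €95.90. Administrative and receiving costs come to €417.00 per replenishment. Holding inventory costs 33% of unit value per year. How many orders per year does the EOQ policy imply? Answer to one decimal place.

Annual demand D = 67.3 × 300 = 20,190.
Holding cost H = 0.33 × €95.90 = €31.6470 per unit per year.
Q* = √(2DS/H) = √(2 × 20,190 × 417 / 31.647) ≈ 729.43.
Orders per year = D / Q* = 20,190 / 729.43 ≈ 27.679.

N ≈ 27.7 orders per year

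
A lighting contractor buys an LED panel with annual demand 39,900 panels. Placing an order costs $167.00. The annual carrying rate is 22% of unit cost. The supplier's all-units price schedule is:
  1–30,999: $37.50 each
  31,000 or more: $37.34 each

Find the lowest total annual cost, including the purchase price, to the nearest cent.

Holding cost per unit per year at price C is H = 0.22·C.
For each price level, check whether its EOQ is feasible; otherwise the best quantity at that price is the breakpoint.
EOQ at $37.50 = 1271.0 (feasible in tier 1): TC = 39,900×$37.50 + (39,900/1271.0)×167 + (1271.0/2)×0.22×$37.50 = $1,506,735.44.
EOQ at $37.34 = 1273.7 < 31000, so use break Q=31000: TC = 39,900×$37.34 + (39,900/31000.0)×167 + (31000.0/2)×0.22×$37.34 = $1,617,410.35.
Lowest total cost among the candidates is at Q = 1271.0.

TC* ≈ $1,506,735.44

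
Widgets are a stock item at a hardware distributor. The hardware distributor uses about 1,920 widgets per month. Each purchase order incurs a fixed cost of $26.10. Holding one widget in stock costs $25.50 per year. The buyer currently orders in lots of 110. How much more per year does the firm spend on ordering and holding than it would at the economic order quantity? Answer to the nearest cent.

Annual demand D = 1,920 × 12 = 23,040.
EOQ = √(2DS/H) = √(2 × 23,040 × 26.1 / 25.5) ≈ 217.17.
Cost at Q* = (D/Q*)S + (Q*/2)H = √(2DSH) ≈ $5,537.92.
Cost at Q = 110: (23,040/110)×26.1 + (110/2)×25.5 = $5,466.76 + $1,402.50 = $6,869.26.
Excess = $6,869.26 − $5,537.92 = $1,331.34.

Extra cost ≈ $1,331.34 per year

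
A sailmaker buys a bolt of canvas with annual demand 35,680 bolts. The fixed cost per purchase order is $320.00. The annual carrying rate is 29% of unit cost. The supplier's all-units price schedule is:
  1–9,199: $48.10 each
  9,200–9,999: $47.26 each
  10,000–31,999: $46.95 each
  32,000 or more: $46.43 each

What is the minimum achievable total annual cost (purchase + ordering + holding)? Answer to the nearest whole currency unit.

Holding cost per unit per year at price C is H = 0.29·C.
Candidates are each tier's EOQ (if it falls in that tier) and each price-break quantity.
EOQ at $48.10 = 1279.5 (feasible in tier 1): TC = 35,680×$48.10 + (35,680/1279.5)×320 + (1279.5/2)×0.29×$48.10 = $1,734,055.36.
EOQ at $47.26 = 1290.8 < 9200, so use break Q=9200: TC = 35,680×$47.26 + (35,680/9200.0)×320 + (9200.0/2)×0.29×$47.26 = $1,750,522.68.
EOQ at $46.95 = 1295.0 < 10000, so use break Q=10000: TC = 35,680×$46.95 + (35,680/10000.0)×320 + (10000.0/2)×0.29×$46.95 = $1,744,395.26.
EOQ at $46.43 = 1302.3 < 32000, so use break Q=32000: TC = 35,680×$46.43 + (35,680/32000.0)×320 + (32000.0/2)×0.29×$46.43 = $1,872,414.40.
Lowest total cost among the candidates is at Q = 1279.5.

TC* ≈ $1,734,055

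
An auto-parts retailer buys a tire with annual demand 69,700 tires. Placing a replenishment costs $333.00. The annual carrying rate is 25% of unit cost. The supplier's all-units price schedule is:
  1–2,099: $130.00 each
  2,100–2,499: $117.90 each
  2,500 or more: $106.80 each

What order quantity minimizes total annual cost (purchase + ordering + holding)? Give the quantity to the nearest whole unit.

Holding cost per unit per year at price C is H = 0.25·C.
For each price level, check whether its EOQ is feasible; otherwise the best quantity at that price is the breakpoint.
EOQ at $130.00 = 1195.1 (feasible in tier 1): TC = 69,700×$130.00 + (69,700/1195.1)×333 + (1195.1/2)×0.25×$130.00 = $9,099,841.43.
EOQ at $117.90 = 1255.0 < 2100, so use break Q=2100: TC = 69,700×$117.90 + (69,700/2100.0)×333 + (2100.0/2)×0.25×$117.90 = $8,259,631.18.
EOQ at $106.80 = 1318.6 < 2500, so use break Q=2500: TC = 69,700×$106.80 + (69,700/2500.0)×333 + (2500.0/2)×0.25×$106.80 = $7,486,619.04.
Lowest total cost is $7,486,619.04 at Q = 2500.0.

Q* ≈ 2,500 tires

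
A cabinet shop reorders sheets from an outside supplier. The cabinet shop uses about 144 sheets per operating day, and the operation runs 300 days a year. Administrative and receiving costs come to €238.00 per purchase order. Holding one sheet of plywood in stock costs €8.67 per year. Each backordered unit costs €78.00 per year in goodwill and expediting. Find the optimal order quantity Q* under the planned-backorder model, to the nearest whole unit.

Annual demand D = 144 × 300 = 43,200.
With planned backorders, Q* = √(2DS/H) · √((H+B)/B).
√(2DS/H) = √(2 × 43,200 × 238 / 8.67) = 1540.053.
√((H+B)/B) = √((8.67+78)/78) = 1.0541.
Q* ≈ 1623.390.

Q* ≈ 1,623 sheets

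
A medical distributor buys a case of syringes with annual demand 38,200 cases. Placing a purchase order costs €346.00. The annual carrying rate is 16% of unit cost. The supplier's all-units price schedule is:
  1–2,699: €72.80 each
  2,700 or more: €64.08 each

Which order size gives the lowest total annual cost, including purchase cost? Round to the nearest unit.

Q* ≈ 2,700 cases

Holding cost per unit per year at price C is H = 0.16·C.
Evaluate total cost at each tier's feasible EOQ or, if the EOQ is below the tier, at the tier's minimum quantity.
EOQ at €72.80 = 1506.5 (feasible in tier 1): TC = 38,200×€72.80 + (38,200/1506.5)×346 + (1506.5/2)×0.16×€72.80 = €2,798,507.30.
EOQ at €64.08 = 1605.7 < 2700, so use break Q=2700: TC = 38,200×€64.08 + (38,200/2700.0)×346 + (2700.0/2)×0.16×€64.08 = €2,466,592.54.
Lowest total cost is €2,466,592.54 at Q = 2700.0.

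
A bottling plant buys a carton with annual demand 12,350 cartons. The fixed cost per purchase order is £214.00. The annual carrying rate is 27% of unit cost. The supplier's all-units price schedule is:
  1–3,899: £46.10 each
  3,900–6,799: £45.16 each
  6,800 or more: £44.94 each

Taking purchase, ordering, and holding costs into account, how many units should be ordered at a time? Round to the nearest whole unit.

Q* ≈ 652 cartons

Holding cost per unit per year at price C is H = 0.27·C.
Evaluate total cost at each tier's feasible EOQ or, if the EOQ is below the tier, at the tier's minimum quantity.
EOQ at £46.10 = 651.7 (feasible in tier 1): TC = 12,350×£46.10 + (12,350/651.7)×214 + (651.7/2)×0.27×£46.10 = £577,446.25.
EOQ at £45.16 = 658.4 < 3900, so use break Q=3900: TC = 12,350×£45.16 + (12,350/3900.0)×214 + (3900.0/2)×0.27×£45.16 = £582,180.41.
EOQ at £44.94 = 660.0 < 6800, so use break Q=6800: TC = 12,350×£44.94 + (12,350/6800.0)×214 + (6800.0/2)×0.27×£44.94 = £596,652.58.
Lowest total cost is £577,446.25 at Q = 651.7.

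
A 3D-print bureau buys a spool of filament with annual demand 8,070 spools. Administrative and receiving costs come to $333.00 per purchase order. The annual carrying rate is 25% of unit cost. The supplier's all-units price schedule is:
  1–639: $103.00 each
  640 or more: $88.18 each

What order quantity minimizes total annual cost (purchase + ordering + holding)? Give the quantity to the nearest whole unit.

Q* ≈ 640 spools

Holding cost per unit per year at price C is H = 0.25·C.
Candidates are each tier's EOQ (if it falls in that tier) and each price-break quantity.
EOQ at $103.00 = 456.9 (feasible in tier 1): TC = 8,070×$103.00 + (8,070/456.9)×333 + (456.9/2)×0.25×$103.00 = $842,974.20.
EOQ at $88.18 = 493.8 < 640, so use break Q=640: TC = 8,070×$88.18 + (8,070/640.0)×333 + (640.0/2)×0.25×$88.18 = $722,865.92.
Lowest total cost is $722,865.92 at Q = 640.0.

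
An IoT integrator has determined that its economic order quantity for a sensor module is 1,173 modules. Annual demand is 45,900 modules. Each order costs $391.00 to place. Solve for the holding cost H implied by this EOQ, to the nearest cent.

Squaring Q* = √(2DS/H) gives Q*² = 2DS/H.
From Q* = √(2DS/H): H = 2DS / Q*² = 2 × 45,900 × 391 / 1,173² = 26.0870.

H ≈ $26.09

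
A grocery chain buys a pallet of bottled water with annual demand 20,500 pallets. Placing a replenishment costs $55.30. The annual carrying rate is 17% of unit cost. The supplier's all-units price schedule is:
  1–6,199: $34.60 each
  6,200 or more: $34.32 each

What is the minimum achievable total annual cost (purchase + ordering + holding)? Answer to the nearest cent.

TC* ≈ $712,951.88

Holding cost per unit per year at price C is H = 0.17·C.
For each price level, check whether its EOQ is feasible; otherwise the best quantity at that price is the breakpoint.
EOQ at $34.60 = 620.9 (feasible in tier 1): TC = 20,500×$34.60 + (20,500/620.9)×55.3 + (620.9/2)×0.17×$34.60 = $712,951.88.
EOQ at $34.32 = 623.4 < 6200, so use break Q=6200: TC = 20,500×$34.32 + (20,500/6200.0)×55.3 + (6200.0/2)×0.17×$34.32 = $721,829.49.
Lowest total cost among the candidates is at Q = 620.9.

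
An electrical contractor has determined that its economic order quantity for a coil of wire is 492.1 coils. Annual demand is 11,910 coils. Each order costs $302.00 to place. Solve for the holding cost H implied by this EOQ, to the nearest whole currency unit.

H ≈ $30

The basic EOQ model gives Q* = √(2DS/H); rearrange for the unknown.
From Q* = √(2DS/H): H = 2DS / Q*² = 2 × 11,910 × 302 / 492.1² = 29.7058.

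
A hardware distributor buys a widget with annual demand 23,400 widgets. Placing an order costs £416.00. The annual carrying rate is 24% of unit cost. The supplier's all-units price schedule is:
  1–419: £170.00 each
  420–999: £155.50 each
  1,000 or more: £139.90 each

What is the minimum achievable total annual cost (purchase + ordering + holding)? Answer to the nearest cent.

TC* ≈ £3,300,182.40

Holding cost per unit per year at price C is H = 0.24·C.
Candidates are each tier's EOQ (if it falls in that tier) and each price-break quantity.
Tier 1 (£170.00): EOQ = 690.8 exceeds tier's upper bound 419, so this tier is dominated.
EOQ at £155.50 = 722.3 (feasible in tier 2): TC = 23,400×£155.50 + (23,400/722.3)×416 + (722.3/2)×0.24×£155.50 = £3,665,655.07.
EOQ at £139.90 = 761.5 < 1000, so use break Q=1000: TC = 23,400×£139.90 + (23,400/1000.0)×416 + (1000.0/2)×0.24×£139.90 = £3,300,182.40.
Lowest total cost among the candidates is at Q = 1000.0.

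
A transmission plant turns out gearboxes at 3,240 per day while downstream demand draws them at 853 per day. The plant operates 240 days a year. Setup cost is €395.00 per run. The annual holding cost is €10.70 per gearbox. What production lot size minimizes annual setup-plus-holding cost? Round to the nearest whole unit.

Annual demand D = 853 × 240 = 204,720.
Production build-up factor (1 − d/p) = 1 − 853/3,240 = 0.7367.
Q* = √(2DS / (H(1 − d/p))) = √(2 × 204,720 × 395 / (10.7 × 0.7367)).
= √(161,728,800 / 7.883) ≈ 4529.477.

Q* ≈ 4,529 gearboxes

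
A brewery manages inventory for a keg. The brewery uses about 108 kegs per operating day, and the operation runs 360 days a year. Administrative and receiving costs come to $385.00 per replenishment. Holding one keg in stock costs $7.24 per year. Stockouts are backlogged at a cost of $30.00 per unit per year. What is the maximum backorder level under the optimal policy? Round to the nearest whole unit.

Annual demand D = 108 × 360 = 38,880.
With planned backorders, Q* = √(2DS/H) · √((H+B)/B).
√(2DS/H) = √(2 × 38,880 × 385 / 7.24) = 2033.477.
√((H+B)/B) = √((7.24+30)/30) = 1.1142.
Q* ≈ 2265.601.
S* = Q* · H/(H+B) = 2265.601 × 7.24/37.24 ≈ 440.466.

S* ≈ 440 kegs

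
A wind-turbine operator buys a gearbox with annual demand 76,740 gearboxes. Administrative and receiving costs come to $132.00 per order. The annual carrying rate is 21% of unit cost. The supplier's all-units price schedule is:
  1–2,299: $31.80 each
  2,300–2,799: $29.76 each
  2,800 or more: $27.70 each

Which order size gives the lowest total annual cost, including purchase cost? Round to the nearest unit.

Q* ≈ 2,800 gearboxes

Holding cost per unit per year at price C is H = 0.21·C.
Evaluate total cost at each tier's feasible EOQ or, if the EOQ is below the tier, at the tier's minimum quantity.
EOQ at $31.80 = 1741.8 (feasible in tier 1): TC = 76,740×$31.80 + (76,740/1741.8)×132 + (1741.8/2)×0.21×$31.80 = $2,451,963.51.
EOQ at $29.76 = 1800.5 < 2300, so use break Q=2300: TC = 76,740×$29.76 + (76,740/2300.0)×132 + (2300.0/2)×0.21×$29.76 = $2,295,373.65.
EOQ at $27.70 = 1866.2 < 2800, so use break Q=2800: TC = 76,740×$27.70 + (76,740/2800.0)×132 + (2800.0/2)×0.21×$27.70 = $2,137,459.54.
Lowest total cost is $2,137,459.54 at Q = 2800.0.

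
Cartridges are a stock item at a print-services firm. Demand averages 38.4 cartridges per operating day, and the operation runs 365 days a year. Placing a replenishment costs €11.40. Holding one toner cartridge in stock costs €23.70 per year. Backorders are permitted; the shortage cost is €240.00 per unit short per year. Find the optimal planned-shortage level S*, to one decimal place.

S* ≈ 10.9 cartridges

Annual demand D = 38.4 × 365 = 14,016.
With planned backorders, Q* = √(2DS/H) · √((H+B)/B).
√(2DS/H) = √(2 × 14,016 × 11.4 / 23.7) = 116.120.
√((H+B)/B) = √((23.7+240)/240) = 1.0482.
Q* ≈ 121.718.
S* = Q* · H/(H+B) = 121.718 × 23.7/263.7 ≈ 10.939.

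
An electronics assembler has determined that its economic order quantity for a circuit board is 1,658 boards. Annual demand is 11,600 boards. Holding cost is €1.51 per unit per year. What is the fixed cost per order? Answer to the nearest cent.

S ≈ €178.92

Squaring Q* = √(2DS/H) gives Q*² = 2DS/H.
From Q* = √(2DS/H): S = Q*²H / (2D) = 1,658² × 1.51 / (2 × 11,600) = 178.9196.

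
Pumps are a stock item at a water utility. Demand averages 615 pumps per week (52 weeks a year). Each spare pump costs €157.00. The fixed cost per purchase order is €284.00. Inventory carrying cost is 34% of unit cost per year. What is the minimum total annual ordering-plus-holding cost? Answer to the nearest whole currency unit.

TC* ≈ €31,139

Annual demand D = 615 × 52 = 31,980.
Holding cost H = 0.34 × €157.00 = €53.3800 per unit per year.
Q* = √(2DS/H) = √(2 × 31,980 × 284 / 53.38) ≈ 583.34.
At Q*, ordering cost (D/Q*)S equals holding cost (Q*/2)H, each = √(DSH/2).
Minimum total = √(2DSH) = √(2 × 31,980 × 284 × 53.38) ≈ 31138.858.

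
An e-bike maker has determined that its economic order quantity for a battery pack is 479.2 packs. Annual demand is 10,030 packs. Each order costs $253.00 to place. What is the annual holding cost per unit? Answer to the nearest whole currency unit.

H ≈ $22

Squaring Q* = √(2DS/H) gives Q*² = 2DS/H.
From Q* = √(2DS/H): H = 2DS / Q*² = 2 × 10,030 × 253 / 479.2² = 22.1013.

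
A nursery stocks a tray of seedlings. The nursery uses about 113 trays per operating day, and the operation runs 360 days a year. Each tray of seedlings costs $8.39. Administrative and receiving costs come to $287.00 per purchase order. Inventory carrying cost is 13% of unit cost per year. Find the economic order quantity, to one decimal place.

Q* ≈ 4,626.9 trays

Annual demand D = 113 × 360 = 40,680.
Holding cost H = 0.13 × $8.39 = $1.0907 per unit per year.
EOQ = √(2DS / H) = √(2 × 40,680 × 287 / 1.0907).
= √(23,350,320 / 1.0907) = √21,408,563.308 ≈ 4626.939.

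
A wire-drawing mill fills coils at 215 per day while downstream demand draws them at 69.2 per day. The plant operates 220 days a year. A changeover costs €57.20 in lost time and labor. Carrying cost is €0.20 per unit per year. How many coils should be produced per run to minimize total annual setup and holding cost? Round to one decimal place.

Q* ≈ 3,583.5 coils

Annual demand D = 69.2 × 220 = 15,224.
Production build-up factor (1 − d/p) = 1 − 69.2/215 = 0.6781.
Q* = √(2DS / (H(1 − d/p))) = √(2 × 15,224 × 57.2 / (0.2 × 0.6781)).
= √(1,741,625.6 / 0.1356) ≈ 3583.463.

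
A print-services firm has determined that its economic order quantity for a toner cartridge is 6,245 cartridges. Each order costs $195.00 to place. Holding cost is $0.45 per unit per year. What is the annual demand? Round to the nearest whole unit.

D ≈ 45,000 cartridges per year

Invert the EOQ relation Q*² = 2DS/H.
From Q* = √(2DS/H): D = Q*²H / (2S) = 6,245² × 0.45 / (2 × 195) = 45000.029.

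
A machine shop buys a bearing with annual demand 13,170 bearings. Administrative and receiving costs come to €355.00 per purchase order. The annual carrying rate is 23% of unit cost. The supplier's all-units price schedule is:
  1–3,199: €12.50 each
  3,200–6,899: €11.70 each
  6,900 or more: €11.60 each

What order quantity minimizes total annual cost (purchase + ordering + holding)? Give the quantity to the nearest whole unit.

Q* ≈ 3,200 bearings

Holding cost per unit per year at price C is H = 0.23·C.
Evaluate total cost at each tier's feasible EOQ or, if the EOQ is below the tier, at the tier's minimum quantity.
EOQ at €12.50 = 1803.4 (feasible in tier 1): TC = 13,170×€12.50 + (13,170/1803.4)×355 + (1803.4/2)×0.23×€12.50 = €169,809.91.
EOQ at €11.70 = 1864.1 < 3200, so use break Q=3200: TC = 13,170×€11.70 + (13,170/3200.0)×355 + (3200.0/2)×0.23×€11.70 = €159,855.65.
EOQ at €11.60 = 1872.1 < 6900, so use break Q=6900: TC = 13,170×€11.60 + (13,170/6900.0)×355 + (6900.0/2)×0.23×€11.60 = €162,654.19.
Lowest total cost is €159,855.65 at Q = 3200.0.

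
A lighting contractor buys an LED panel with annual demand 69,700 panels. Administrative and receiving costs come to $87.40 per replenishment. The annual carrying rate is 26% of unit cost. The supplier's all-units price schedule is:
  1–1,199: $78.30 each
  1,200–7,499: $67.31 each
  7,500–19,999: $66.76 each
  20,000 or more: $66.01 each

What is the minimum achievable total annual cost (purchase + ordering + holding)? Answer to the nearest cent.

Holding cost per unit per year at price C is H = 0.26·C.
Candidates are each tier's EOQ (if it falls in that tier) and each price-break quantity.
EOQ at $78.30 = 773.6 (feasible in tier 1): TC = 69,700×$78.30 + (69,700/773.6)×87.4 + (773.6/2)×0.26×$78.30 = $5,473,259.06.
EOQ at $67.31 = 834.4 < 1200, so use break Q=1200: TC = 69,700×$67.31 + (69,700/1200.0)×87.4 + (1200.0/2)×0.26×$67.31 = $4,707,083.84.
EOQ at $66.76 = 837.8 < 7500, so use break Q=7500: TC = 69,700×$66.76 + (69,700/7500.0)×87.4 + (7500.0/2)×0.26×$66.76 = $4,719,075.24.
EOQ at $66.01 = 842.5 < 20000, so use break Q=20000: TC = 69,700×$66.01 + (69,700/20000.0)×87.4 + (20000.0/2)×0.26×$66.01 = $4,772,827.59.
Lowest total cost among the candidates is at Q = 1200.0.

TC* ≈ $4,707,083.84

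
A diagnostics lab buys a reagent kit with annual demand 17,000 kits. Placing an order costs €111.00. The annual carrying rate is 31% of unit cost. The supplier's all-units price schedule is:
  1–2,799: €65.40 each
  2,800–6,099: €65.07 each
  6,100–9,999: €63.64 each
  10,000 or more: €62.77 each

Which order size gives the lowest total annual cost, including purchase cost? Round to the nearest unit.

Holding cost per unit per year at price C is H = 0.31·C.
Candidates are each tier's EOQ (if it falls in that tier) and each price-break quantity.
EOQ at €65.40 = 431.5 (feasible in tier 1): TC = 17,000×€65.40 + (17,000/431.5)×111 + (431.5/2)×0.31×€65.40 = €1,120,547.23.
EOQ at €65.07 = 432.5 < 2800, so use break Q=2800: TC = 17,000×€65.07 + (17,000/2800.0)×111 + (2800.0/2)×0.31×€65.07 = €1,135,104.31.
EOQ at €63.64 = 437.4 < 6100, so use break Q=6100: TC = 17,000×€63.64 + (17,000/6100.0)×111 + (6100.0/2)×0.31×€63.64 = €1,142,360.96.
EOQ at €62.77 = 440.4 < 10000, so use break Q=10000: TC = 17,000×€62.77 + (17,000/10000.0)×111 + (10000.0/2)×0.31×€62.77 = €1,164,572.20.
Lowest total cost is €1,120,547.23 at Q = 431.5.

Q* ≈ 431 kits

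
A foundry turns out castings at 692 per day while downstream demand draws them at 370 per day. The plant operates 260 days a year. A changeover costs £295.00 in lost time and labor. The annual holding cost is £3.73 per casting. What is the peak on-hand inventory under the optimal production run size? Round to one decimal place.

I_max ≈ 2,660.9 castings

Annual demand D = 370 × 260 = 96,200.
Production build-up factor (1 − d/p) = 1 − 370/692 = 0.4653.
Q* = √(2DS / (H(1 − d/p))) = √(2 × 96,200 × 295 / (3.73 × 0.4653)).
= √(56,758,000 / 1.7356) ≈ 5718.528.
Maximum inventory = Q*(1 − d/p) = 5718.528 × 0.4653 ≈ 2660.933.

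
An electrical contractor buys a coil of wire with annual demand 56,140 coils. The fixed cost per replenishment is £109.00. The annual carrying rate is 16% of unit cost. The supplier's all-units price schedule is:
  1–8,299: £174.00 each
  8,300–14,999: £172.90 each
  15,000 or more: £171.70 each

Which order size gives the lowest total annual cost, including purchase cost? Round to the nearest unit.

Holding cost per unit per year at price C is H = 0.16·C.
For each price level, check whether its EOQ is feasible; otherwise the best quantity at that price is the breakpoint.
EOQ at £174.00 = 663.0 (feasible in tier 1): TC = 56,140×£174.00 + (56,140/663.0)×109 + (663.0/2)×0.16×£174.00 = £9,786,818.61.
EOQ at £172.90 = 665.1 < 8300, so use break Q=8300: TC = 56,140×£172.90 + (56,140/8300.0)×109 + (8300.0/2)×0.16×£172.90 = £9,822,148.86.
EOQ at £171.70 = 667.5 < 15000, so use break Q=15000: TC = 56,140×£171.70 + (56,140/15000.0)×109 + (15000.0/2)×0.16×£171.70 = £9,845,685.95.
Lowest total cost is £9,786,818.61 at Q = 663.0.

Q* ≈ 663 coils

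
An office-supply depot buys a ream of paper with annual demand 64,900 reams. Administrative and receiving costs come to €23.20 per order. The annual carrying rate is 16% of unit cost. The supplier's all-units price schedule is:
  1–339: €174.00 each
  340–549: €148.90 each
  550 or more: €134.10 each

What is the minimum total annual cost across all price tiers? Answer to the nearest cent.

TC* ≈ €8,711,728.00

Holding cost per unit per year at price C is H = 0.16·C.
For each price level, check whether its EOQ is feasible; otherwise the best quantity at that price is the breakpoint.
EOQ at €174.00 = 328.9 (feasible in tier 1): TC = 64,900×€174.00 + (64,900/328.9)×23.2 + (328.9/2)×0.16×€174.00 = €11,301,756.21.
EOQ at €148.90 = 355.5 (feasible in tier 2): TC = 64,900×€148.90 + (64,900/355.5)×23.2 + (355.5/2)×0.16×€148.90 = €9,672,080.10.
EOQ at €134.10 = 374.6 < 550, so use break Q=550: TC = 64,900×€134.10 + (64,900/550.0)×23.2 + (550.0/2)×0.16×€134.10 = €8,711,728.00.
Lowest total cost among the candidates is at Q = 550.0.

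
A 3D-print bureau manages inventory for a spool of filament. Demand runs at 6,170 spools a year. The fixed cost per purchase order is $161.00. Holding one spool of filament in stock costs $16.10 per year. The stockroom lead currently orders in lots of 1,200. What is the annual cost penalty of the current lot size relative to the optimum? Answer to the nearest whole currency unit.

Extra cost ≈ $4,832 per year

EOQ = √(2DS/H) = √(2 × 6,170 × 161 / 16.1) ≈ 351.28.
Cost at Q* = (D/Q*)S + (Q*/2)H = √(2DSH) ≈ $5,655.66.
Cost at Q = 1,200: (6,170/1,200)×161 + (1,200/2)×16.1 = $827.81 + $9,660.00 = $10,487.81.
Excess = $10,487.81 − $5,655.66 = $4,832.15.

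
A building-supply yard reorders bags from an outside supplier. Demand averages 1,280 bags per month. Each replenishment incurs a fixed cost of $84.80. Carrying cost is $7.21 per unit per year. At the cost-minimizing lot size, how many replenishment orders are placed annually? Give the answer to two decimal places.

N ≈ 25.55 orders per year

Annual demand D = 1,280 × 12 = 15,360.
The optimal lot size = √(2DS/H) = √(2 × 15,360 × 84.8 / 7.21) ≈ 601.09.
Orders per year = D / Q* = 15,360 / 601.09 ≈ 25.553.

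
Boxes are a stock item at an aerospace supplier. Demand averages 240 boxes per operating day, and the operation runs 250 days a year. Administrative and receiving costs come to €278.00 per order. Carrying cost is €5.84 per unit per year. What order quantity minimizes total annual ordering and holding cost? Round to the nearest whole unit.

Q* ≈ 2,390 boxes

Annual demand D = 240 × 250 = 60,000.
EOQ = √(2DS / H) = √(2 × 60,000 × 278 / 5.84).
= √(33,360,000 / 5.84) = √5,712,328.7671 ≈ 2390.048.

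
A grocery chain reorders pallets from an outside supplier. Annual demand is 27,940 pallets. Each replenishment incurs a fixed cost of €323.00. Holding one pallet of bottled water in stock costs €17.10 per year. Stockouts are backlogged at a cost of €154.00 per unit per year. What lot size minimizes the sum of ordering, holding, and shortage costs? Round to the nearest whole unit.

With planned backorders, Q* = √(2DS/H) · √((H+B)/B).
√(2DS/H) = √(2 × 27,940 × 323 / 17.1) = 1027.381.
√((H+B)/B) = √((17.1+154)/154) = 1.0541.
Q* ≈ 1082.919.

Q* ≈ 1,083 pallets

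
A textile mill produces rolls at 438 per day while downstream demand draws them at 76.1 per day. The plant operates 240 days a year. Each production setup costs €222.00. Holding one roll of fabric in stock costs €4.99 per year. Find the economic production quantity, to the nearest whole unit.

Q* ≈ 1,402 rolls

Annual demand D = 76.1 × 240 = 18,264.
Production build-up factor (1 − d/p) = 1 − 76.1/438 = 0.8263.
Q* = √(2DS / (H(1 − d/p))) = √(2 × 18,264 × 222 / (4.99 × 0.8263)).
= √(8,109,216 / 4.123) ≈ 1402.432.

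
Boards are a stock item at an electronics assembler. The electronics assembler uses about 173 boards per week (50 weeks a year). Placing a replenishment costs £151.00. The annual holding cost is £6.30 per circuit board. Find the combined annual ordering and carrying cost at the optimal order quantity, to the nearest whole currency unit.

TC* ≈ £4,057

Annual demand D = 173 × 50 = 8,650.
The optimal lot size = √(2DS/H) = √(2 × 8,650 × 151 / 6.3) ≈ 643.93.
At the optimum the two cost components are equal, so total cost = 2·(Q*/2)H = Q*·H.
Minimum total = √(2DSH) = √(2 × 8,650 × 151 × 6.3) ≈ 4056.783.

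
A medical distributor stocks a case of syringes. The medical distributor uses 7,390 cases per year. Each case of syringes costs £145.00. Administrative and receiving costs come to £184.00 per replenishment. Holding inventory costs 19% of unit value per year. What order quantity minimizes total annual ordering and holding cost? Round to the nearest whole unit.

Q* ≈ 314 cases

Holding cost H = 0.19 × £145.00 = £27.5500 per unit per year.
EOQ = √(2DS / H) = √(2 × 7,390 × 184 / 27.55).
= √(2,719,520 / 27.55) = √98,712.1597 ≈ 314.185.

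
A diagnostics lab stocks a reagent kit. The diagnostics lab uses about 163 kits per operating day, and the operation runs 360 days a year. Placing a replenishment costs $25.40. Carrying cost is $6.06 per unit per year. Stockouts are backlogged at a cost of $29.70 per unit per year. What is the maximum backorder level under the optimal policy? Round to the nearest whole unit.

S* ≈ 130 kits

Annual demand D = 163 × 360 = 58,680.
With planned backorders, Q* = √(2DS/H) · √((H+B)/B).
√(2DS/H) = √(2 × 58,680 × 25.4 / 6.06) = 701.359.
√((H+B)/B) = √((6.06+29.7)/29.7) = 1.0973.
Q* ≈ 769.593.
S* = Q* · H/(H+B) = 769.593 × 6.06/35.76 ≈ 130.418.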